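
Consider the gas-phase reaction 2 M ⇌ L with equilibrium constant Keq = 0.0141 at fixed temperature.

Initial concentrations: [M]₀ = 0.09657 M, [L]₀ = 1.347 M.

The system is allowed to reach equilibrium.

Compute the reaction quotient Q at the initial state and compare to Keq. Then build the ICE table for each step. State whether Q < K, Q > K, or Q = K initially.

Q₀ = 144.4 vs Keq = 0.0141 ⇒ Q>K, reverse
Step 1:
                  M         L
  init      0.09657     1.347
  Δ           2.503    -1.252
  eq            2.6   0.09531
  solve Keq expr → x = -1.252; check Q = 0.0141

Q₀ = 144.4; Q > K (proceeds reverse)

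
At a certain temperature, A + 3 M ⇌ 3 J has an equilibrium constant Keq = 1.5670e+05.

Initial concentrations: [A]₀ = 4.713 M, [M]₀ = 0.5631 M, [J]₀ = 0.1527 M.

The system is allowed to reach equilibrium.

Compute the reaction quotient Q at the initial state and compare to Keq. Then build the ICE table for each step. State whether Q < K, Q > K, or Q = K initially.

Q₀ = 0.004231 vs Keq = 1.5670e+05 ⇒ Q<K, forward
Step 1:
                  A         M         J
  init        4.713    0.5631    0.1527
  Δ         -0.1851   -0.5552    0.5552
  eq          4.528  0.007936    0.7079
  solve Keq expr → x = 0.1851; check Q = 1.5670e+05

Q₀ = 0.004231; Q < K (proceeds forward)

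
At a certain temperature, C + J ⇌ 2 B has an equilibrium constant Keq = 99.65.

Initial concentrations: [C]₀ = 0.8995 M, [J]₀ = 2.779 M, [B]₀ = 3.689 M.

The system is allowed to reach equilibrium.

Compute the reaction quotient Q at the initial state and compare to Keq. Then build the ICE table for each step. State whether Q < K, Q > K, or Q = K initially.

Q₀ = 5.444; Q < K (proceeds forward)

Q₀ = 5.444 vs Keq = 99.65 ⇒ Q<K, forward
Step 1:
                  C         J         B
  I          0.8995     2.779     3.689
  C          -0.764    -0.764     1.528
  E          0.1355     2.015     5.217
  solve Keq expr → x = 0.764; check Q = 99.65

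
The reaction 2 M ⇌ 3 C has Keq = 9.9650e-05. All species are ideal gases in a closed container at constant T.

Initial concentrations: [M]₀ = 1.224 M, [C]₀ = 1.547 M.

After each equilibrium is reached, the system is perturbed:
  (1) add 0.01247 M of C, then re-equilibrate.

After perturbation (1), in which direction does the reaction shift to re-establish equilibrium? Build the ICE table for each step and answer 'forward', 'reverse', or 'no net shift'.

Direction: reverse

Q₀ = 2.471 vs Keq = 9.9650e-05 ⇒ Q>K, reverse
Step 1:
                    M           C
  I             1.224       1.547
  C             0.979      -1.469
  E             2.203     0.07849
  solve Keq expr → x = -0.4895; check Q = 9.9650e-05
Then add 0.01247 M of C.
Step 2:
                    M           C
  I             2.203     0.09096
  C          0.008184    -0.01228
  E             2.211     0.07869
  solve Keq expr → x = -0.004092; check Q = 9.9650e-05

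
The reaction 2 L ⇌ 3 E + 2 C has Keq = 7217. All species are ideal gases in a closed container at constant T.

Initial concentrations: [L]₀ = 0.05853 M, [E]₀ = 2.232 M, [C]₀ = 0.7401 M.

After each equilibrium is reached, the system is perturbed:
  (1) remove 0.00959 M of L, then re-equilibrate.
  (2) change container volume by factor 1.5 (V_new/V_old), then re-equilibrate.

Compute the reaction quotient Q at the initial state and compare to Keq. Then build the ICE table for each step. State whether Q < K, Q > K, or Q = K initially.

Q₀ = 1778; Q < K (proceeds forward)

Q₀ = 1778 vs Keq = 7217 ⇒ Q<K, forward
Step 1:
                   L          E          C
  I          0.05853      2.232     0.7401
  C         -0.02756    0.04134    0.02756
  E          0.03097      2.273     0.7677
  solve Keq expr → x = 0.01378; check Q = 7217
Then remove 0.00959 M of L.
Step 2:
                   L          E          C
  I          0.02138      2.273     0.7677
  C         0.008958   -0.01344  -0.008958
  E          0.03034       2.26     0.7587
  solve Keq expr → x = -0.004479; check Q = 7217
Then change container volume by factor 1.5 (V_new/V_old).
Step 3:
                   L          E          C
  I          0.02023      1.507     0.5058
  C        -0.008875    0.01331   0.008875
  E          0.01135       1.52     0.5147
  solve Keq expr → x = 0.004437; check Q = 7217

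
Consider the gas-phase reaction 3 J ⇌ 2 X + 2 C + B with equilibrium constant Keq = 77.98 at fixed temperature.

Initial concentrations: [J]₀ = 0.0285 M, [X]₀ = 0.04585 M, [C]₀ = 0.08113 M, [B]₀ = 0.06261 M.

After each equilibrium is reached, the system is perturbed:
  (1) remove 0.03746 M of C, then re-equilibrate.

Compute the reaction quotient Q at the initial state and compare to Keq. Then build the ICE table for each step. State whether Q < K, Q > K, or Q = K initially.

Q₀ = 0.03742 vs Keq = 77.98 ⇒ Q<K, forward
Step 1:
                   J          X          C          B
  init        0.0285    0.04585    0.08113    0.06261
  Δ         -0.02525    0.01683    0.01683   0.008416
  eq        0.003251    0.06268    0.09796    0.07103
  solve Keq expr → x = 0.008416; check Q = 77.98
Then remove 0.03746 M of C.
Step 2:
                   J          X          C          B
  init      0.003251    0.06268     0.0605    0.07103
  Δ       -8.6060e-04 5.7373e-04 5.7373e-04 2.8687e-04
  eq         0.00239    0.06326    0.06108    0.07131
  solve Keq expr → x = 2.8687e-04; check Q = 77.98

Q₀ = 0.03742; Q < K (proceeds forward)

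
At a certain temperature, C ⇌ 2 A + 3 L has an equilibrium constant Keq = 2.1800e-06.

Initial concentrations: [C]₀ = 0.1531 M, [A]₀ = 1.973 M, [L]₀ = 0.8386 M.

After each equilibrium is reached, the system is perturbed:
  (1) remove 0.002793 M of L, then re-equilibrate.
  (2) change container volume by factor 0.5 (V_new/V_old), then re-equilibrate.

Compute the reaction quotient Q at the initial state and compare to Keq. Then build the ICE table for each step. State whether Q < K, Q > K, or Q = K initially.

Q₀ = 14.99 vs Keq = 2.1800e-06 ⇒ Q>K, reverse
Step 1:
                  C         A         L
  I          0.1531     1.973    0.8386
  C          0.2769   -0.5539   -0.8308
  E            0.43     1.419   0.00775
  solve Keq expr → x = -0.2769; check Q = 2.1800e-06
Then remove 0.002793 M of L.
Step 2:
                  C         A         L
  I            0.43     1.419  0.004957
  C       -9.2690e-04  0.001854  0.002781
  E          0.4291     1.421  0.007738
  solve Keq expr → x = 9.2690e-04; check Q = 2.1800e-06
Then change container volume by factor 0.5 (V_new/V_old).
Step 3:
                  C         A         L
  I          0.8582     2.842   0.01548
  C        0.003106 -0.006212 -0.009318
  E          0.8614     2.836  0.006158
  solve Keq expr → x = -0.003106; check Q = 2.1800e-06

Q₀ = 14.99; Q > K (proceeds reverse)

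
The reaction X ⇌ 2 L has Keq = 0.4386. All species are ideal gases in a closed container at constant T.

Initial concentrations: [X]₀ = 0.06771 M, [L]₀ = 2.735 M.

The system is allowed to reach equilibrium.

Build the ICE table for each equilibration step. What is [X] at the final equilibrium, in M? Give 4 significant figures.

Q₀ = 110.5 vs Keq = 0.4386 ⇒ Q>K, reverse
Step 1:
                   X          L
  I          0.06771      2.735
  C            1.022     -2.044
  E             1.09     0.6913
  solve Keq expr → x = -1.022; check Q = 0.4386

[X]_eq = 1.09 M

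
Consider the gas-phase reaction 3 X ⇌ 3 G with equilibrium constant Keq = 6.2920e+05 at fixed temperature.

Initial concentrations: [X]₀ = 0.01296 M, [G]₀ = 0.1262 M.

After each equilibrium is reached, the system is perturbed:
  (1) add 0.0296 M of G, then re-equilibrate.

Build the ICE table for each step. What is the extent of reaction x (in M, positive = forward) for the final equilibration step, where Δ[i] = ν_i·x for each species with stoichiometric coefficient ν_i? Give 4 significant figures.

x = -1.1382e-04 M

Q₀ = 923.3 vs Keq = 6.2920e+05 ⇒ Q<K, forward
Step 1:
                   X          G
  init       0.01296     0.1262
  Δ         -0.01135    0.01135
  eq        0.001605     0.1376
  solve Keq expr → x = 0.003785; check Q = 6.2920e+05
Then add 0.0296 M of G.
Step 2:
                   X          G
  init      0.001605     0.1672
  Δ       3.4145e-04 -3.4145e-04
  eq        0.001947     0.1668
  solve Keq expr → x = -1.1382e-04; check Q = 6.2920e+05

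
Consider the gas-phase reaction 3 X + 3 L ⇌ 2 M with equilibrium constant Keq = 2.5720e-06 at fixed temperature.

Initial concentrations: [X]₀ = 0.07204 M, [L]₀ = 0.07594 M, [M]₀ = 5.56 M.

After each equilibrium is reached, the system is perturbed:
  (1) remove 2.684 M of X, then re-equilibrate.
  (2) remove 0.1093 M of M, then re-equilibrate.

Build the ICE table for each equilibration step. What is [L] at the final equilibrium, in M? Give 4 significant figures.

[L]_eq = 7.681 M

Q₀ = 1.8881e+08 vs Keq = 2.5720e-06 ⇒ Q>K, reverse
Step 1:
                   X          L          M
  Initial    0.07204    0.07594       5.56
  Change       7.354      7.354     -4.903
  Equil        7.426       7.43     0.6573
  solve Keq expr → x = -2.451; check Q = 2.5720e-06
Then remove 2.684 M of X.
Step 2:
                   X          L          M
  Initial      4.742       7.43     0.6573
  Change      0.3779     0.3779    -0.2519
  Equil         5.12      7.808     0.4054
  solve Keq expr → x = -0.126; check Q = 2.5720e-06
Then remove 0.1093 M of M.
Step 3:
                   X          L          M
  Initial       5.12      7.808     0.2961
  Change     -0.1272    -0.1272    0.08479
  Equil        4.993      7.681     0.3809
  solve Keq expr → x = 0.0424; check Q = 2.5720e-06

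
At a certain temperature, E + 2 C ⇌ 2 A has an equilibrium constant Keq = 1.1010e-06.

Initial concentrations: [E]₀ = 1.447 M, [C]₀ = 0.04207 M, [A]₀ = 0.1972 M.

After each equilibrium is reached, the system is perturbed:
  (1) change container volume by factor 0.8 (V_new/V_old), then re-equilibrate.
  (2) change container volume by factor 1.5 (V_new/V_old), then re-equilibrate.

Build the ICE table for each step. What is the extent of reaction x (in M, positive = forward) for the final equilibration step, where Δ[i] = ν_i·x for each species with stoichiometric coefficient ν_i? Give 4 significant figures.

x = -2.6609e-05 M

Q₀ = 15.18 vs Keq = 1.1010e-06 ⇒ Q>K, reverse
Step 1:
                   E          C          A
  Initial      1.447    0.04207     0.1972
  Change     0.09844     0.1969    -0.1969
  Equil        1.545      0.239 3.1170e-04
  solve Keq expr → x = -0.09844; check Q = 1.1010e-06
Then change container volume by factor 0.8 (V_new/V_old).
Step 2:
                   E          C          A
  Initial      1.932     0.2987 3.8963e-04
  Change  -2.2960e-05 -4.5920e-05 4.5920e-05
  Equil        1.932     0.2987 4.3555e-04
  solve Keq expr → x = 2.2960e-05; check Q = 1.1010e-06
Then change container volume by factor 1.5 (V_new/V_old).
Step 3:
                   E          C          A
  Initial      1.288     0.1991 2.9037e-04
  Change  2.6609e-05 5.3217e-05 -5.3217e-05
  Equil        1.288     0.1992 2.3715e-04
  solve Keq expr → x = -2.6609e-05; check Q = 1.1010e-06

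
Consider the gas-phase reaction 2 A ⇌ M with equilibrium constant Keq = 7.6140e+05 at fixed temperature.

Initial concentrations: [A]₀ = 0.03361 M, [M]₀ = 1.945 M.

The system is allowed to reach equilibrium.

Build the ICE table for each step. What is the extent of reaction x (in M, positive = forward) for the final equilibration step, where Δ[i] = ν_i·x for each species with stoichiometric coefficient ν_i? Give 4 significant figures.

x = 0.016 M

Q₀ = 1722 vs Keq = 7.6140e+05 ⇒ Q<K, forward
Step 1:
                   A          M
  init       0.03361      1.945
  Δ         -0.03201      0.016
  eq        0.001605      1.961
  solve Keq expr → x = 0.016; check Q = 7.6140e+05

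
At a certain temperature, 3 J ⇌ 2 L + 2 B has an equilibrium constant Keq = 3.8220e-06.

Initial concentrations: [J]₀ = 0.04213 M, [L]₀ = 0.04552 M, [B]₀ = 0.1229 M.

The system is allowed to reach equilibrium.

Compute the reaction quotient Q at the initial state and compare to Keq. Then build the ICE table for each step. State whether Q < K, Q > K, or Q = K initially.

Q₀ = 0.4185 vs Keq = 3.8220e-06 ⇒ Q>K, reverse
Step 1:
                   J          L          B
  I          0.04213    0.04552     0.1229
  C          0.06693   -0.04462   -0.04462
  E           0.1091 8.9950e-04    0.07828
  solve Keq expr → x = -0.02231; check Q = 3.8220e-06

Q₀ = 0.4185; Q > K (proceeds reverse)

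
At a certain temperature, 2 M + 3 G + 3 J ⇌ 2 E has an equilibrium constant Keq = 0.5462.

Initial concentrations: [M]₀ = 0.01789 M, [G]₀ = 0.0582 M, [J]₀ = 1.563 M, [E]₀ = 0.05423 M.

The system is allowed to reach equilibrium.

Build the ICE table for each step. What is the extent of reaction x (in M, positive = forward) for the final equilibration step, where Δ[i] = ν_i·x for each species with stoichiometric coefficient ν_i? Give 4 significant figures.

x = -0.02462 M

Q₀ = 1.2207e+04 vs Keq = 0.5462 ⇒ Q>K, reverse
Step 1:
                    M           G           J           E
  I           0.01789      0.0582       1.563     0.05423
  C           0.04924     0.07386     0.07386    -0.04924
  E           0.06713      0.1321       1.637    0.004987
  solve Keq expr → x = -0.02462; check Q = 0.5462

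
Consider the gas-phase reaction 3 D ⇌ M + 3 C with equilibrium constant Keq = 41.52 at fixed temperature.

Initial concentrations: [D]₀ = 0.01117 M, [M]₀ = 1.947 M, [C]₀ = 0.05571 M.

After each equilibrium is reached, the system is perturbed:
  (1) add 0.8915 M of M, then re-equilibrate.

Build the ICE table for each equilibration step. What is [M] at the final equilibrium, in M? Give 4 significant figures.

Q₀ = 241.5 vs Keq = 41.52 ⇒ Q>K, reverse
Step 1:
                    D           M           C
  init        0.01117       1.947     0.05571
  Δ          0.006551   -0.002184   -0.006551
  eq          0.01772       1.945     0.04916
  solve Keq expr → x = -0.002184; check Q = 41.52
Then add 0.8915 M of M.
Step 2:
                    D           M           C
  init        0.01772       2.836     0.04916
  Δ          0.001685 -5.6168e-04   -0.001685
  eq          0.01941       2.836     0.04747
  solve Keq expr → x = -5.6168e-04; check Q = 41.52

[M]_eq = 2.836 M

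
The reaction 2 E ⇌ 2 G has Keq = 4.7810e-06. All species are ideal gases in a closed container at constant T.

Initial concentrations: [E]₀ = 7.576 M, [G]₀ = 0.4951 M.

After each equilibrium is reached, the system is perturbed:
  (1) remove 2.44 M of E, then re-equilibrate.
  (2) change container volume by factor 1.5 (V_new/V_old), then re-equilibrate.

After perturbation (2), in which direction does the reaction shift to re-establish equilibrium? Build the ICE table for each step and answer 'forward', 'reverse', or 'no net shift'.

Q₀ = 0.004271 vs Keq = 4.7810e-06 ⇒ Q>K, reverse
Step 1:
                  E         G
  Initial     7.576    0.4951
  Change     0.4775   -0.4775
  Equil       8.053   0.01761
  solve Keq expr → x = -0.2387; check Q = 4.7810e-06
Then remove 2.44 M of E.
Step 2:
                  E         G
  Initial     5.613   0.01761
  Change   0.005324 -0.005324
  Equil       5.619   0.01229
  solve Keq expr → x = -0.002662; check Q = 4.7810e-06
Then change container volume by factor 1.5 (V_new/V_old).
Step 3:
                  E         G
  Initial     3.746  0.008191
  Change          0         0
  Equil       3.746  0.008191
  solve Keq expr → x = 0; check Q = 4.7810e-06

Direction: no net shift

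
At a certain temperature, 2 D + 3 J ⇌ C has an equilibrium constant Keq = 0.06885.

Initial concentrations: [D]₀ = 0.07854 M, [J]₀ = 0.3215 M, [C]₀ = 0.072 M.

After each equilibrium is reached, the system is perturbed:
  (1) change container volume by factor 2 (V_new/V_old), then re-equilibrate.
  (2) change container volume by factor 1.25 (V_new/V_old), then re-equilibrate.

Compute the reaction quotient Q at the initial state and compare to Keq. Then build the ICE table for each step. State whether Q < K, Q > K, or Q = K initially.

Q₀ = 351.2; Q > K (proceeds reverse)

Q₀ = 351.2 vs Keq = 0.06885 ⇒ Q>K, reverse
Step 1:
                  D         J         C
  init      0.07854    0.3215     0.072
  Δ           0.143    0.2144  -0.07148
  eq         0.2215    0.5359 5.2000e-04
  solve Keq expr → x = -0.07148; check Q = 0.06885
Then change container volume by factor 2 (V_new/V_old).
Step 2:
                  D         J         C
  init       0.1108     0.268 2.6000e-04
  Δ       4.8694e-04 7.3041e-04 -2.4347e-04
  eq         0.1112    0.2687 1.6527e-05
  solve Keq expr → x = -2.4347e-04; check Q = 0.06885
Then change container volume by factor 1.25 (V_new/V_old).
Step 3:
                  D         J         C
  init      0.08899     0.215 1.3222e-05
  Δ       1.5605e-05 2.3408e-05 -7.8026e-06
  eq        0.08901     0.215 5.4194e-06
  solve Keq expr → x = -7.8026e-06; check Q = 0.06885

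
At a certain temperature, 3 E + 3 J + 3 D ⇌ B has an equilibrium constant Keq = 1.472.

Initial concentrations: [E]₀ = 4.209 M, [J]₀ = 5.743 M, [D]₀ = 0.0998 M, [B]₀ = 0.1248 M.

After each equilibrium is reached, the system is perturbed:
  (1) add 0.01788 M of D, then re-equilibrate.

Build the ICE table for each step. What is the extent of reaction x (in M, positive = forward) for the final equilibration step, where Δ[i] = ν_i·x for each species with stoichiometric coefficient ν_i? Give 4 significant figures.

Q₀ = 0.008889 vs Keq = 1.472 ⇒ Q<K, forward
Step 1:
                    E           J           D           B
  I             4.209       5.743      0.0998      0.1248
  C          -0.07976    -0.07976    -0.07976     0.02659
  E             4.129       5.663     0.02004      0.1514
  solve Keq expr → x = 0.02659; check Q = 1.472
Then add 0.01788 M of D.
Step 2:
                    E           J           D           B
  I             4.129       5.663     0.03792      0.1514
  C          -0.01748    -0.01748    -0.01748    0.005826
  E             4.112       5.646     0.02044      0.1572
  solve Keq expr → x = 0.005826; check Q = 1.472

x = 0.005826 M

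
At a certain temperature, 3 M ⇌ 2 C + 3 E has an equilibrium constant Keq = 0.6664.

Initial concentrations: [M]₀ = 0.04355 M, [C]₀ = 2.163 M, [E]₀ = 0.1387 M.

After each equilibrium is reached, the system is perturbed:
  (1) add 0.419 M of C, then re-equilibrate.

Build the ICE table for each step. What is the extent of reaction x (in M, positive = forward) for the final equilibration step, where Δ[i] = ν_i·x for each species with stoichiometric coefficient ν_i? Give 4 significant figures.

Q₀ = 151.1 vs Keq = 0.6664 ⇒ Q>K, reverse
Step 1:
                  M         C         E
  I         0.04355     2.163    0.1387
  C         0.07553  -0.05035  -0.07553
  E          0.1191     2.113   0.06317
  solve Keq expr → x = -0.02518; check Q = 0.6664
Then add 0.419 M of C.
Step 2:
                  M         C         E
  I          0.1191     2.532   0.06317
  C        0.004849 -0.003232 -0.004849
  E          0.1239     2.528   0.05832
  solve Keq expr → x = -0.001616; check Q = 0.6664

x = -0.001616 M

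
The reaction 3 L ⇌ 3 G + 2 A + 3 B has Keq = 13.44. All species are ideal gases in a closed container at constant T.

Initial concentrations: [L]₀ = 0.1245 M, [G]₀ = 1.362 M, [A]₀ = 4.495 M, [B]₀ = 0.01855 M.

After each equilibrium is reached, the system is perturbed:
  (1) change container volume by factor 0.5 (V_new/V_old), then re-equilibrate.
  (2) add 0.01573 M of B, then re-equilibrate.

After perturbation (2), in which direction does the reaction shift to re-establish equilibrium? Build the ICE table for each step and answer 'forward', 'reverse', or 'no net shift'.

Direction: reverse

Q₀ = 0.1689 vs Keq = 13.44 ⇒ Q<K, forward
Step 1:
                  L         G         A         B
  Initial    0.1245     1.362     4.495   0.01855
  Change   -0.03631   0.03631   0.02421   0.03631
  Equil     0.08819     1.398     4.519   0.05486
  solve Keq expr → x = 0.0121; check Q = 13.44
Then change container volume by factor 0.5 (V_new/V_old).
Step 2:
                  L         G         A         B
  Initial    0.1764     2.797     9.038    0.1097
  Change    0.06184  -0.06184  -0.04123  -0.06184
  Equil      0.2382     2.735     8.997   0.04788
  solve Keq expr → x = -0.02061; check Q = 13.44
Then add 0.01573 M of B.
Step 3:
                  L         G         A         B
  Initial    0.2382     2.735     8.997   0.06361
  Change    0.01287  -0.01287 -0.008581  -0.01287
  Equil      0.2511     2.722     8.989   0.05073
  solve Keq expr → x = -0.004291; check Q = 13.44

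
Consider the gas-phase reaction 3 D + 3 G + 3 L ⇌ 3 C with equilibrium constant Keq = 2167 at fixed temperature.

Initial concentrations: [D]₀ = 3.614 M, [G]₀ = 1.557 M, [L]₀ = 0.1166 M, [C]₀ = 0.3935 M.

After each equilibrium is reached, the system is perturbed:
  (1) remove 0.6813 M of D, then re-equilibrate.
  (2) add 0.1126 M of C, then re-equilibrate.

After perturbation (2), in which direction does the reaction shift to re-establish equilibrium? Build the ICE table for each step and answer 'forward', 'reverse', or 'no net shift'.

Direction: reverse

Q₀ = 0.2157 vs Keq = 2167 ⇒ Q<K, forward
Step 1:
                   D          G          L          C
  init         3.614      1.557     0.1166     0.3935
  Δ          -0.1089    -0.1089    -0.1089     0.1089
  eq           3.505      1.448    0.00765     0.5024
  solve Keq expr → x = 0.03632; check Q = 2167
Then remove 0.6813 M of D.
Step 2:
                   D          G          L          C
  init         2.824      1.448    0.00765     0.5024
  Δ         0.001794   0.001794   0.001794  -0.001794
  eq           2.826       1.45   0.009444     0.5007
  solve Keq expr → x = -5.9805e-04; check Q = 2167
Then add 0.1126 M of C.
Step 3:
                   D          G          L          C
  init         2.826       1.45   0.009444     0.6133
  Δ          0.00206    0.00206    0.00206   -0.00206
  eq           2.828      1.452     0.0115     0.6112
  solve Keq expr → x = -6.8681e-04; check Q = 2167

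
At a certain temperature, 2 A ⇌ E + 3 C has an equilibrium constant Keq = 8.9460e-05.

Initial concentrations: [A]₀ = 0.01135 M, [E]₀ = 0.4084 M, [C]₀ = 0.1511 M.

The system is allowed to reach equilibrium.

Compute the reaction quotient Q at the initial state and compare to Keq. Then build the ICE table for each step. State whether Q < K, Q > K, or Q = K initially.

Q₀ = 10.94 vs Keq = 8.9460e-05 ⇒ Q>K, reverse
Step 1:
                   A          E          C
  Initial    0.01135     0.4084     0.1511
  Change     0.09155   -0.04578    -0.1373
  Equil       0.1029     0.3626    0.01377
  solve Keq expr → x = -0.04578; check Q = 8.9460e-05

Q₀ = 10.94; Q > K (proceeds reverse)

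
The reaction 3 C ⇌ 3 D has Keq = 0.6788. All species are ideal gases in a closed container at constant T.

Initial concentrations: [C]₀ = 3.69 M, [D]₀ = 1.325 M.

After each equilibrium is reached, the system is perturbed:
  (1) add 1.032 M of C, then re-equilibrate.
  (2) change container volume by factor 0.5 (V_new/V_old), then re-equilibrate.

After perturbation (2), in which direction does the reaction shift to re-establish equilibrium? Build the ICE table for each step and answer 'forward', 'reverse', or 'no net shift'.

Q₀ = 0.0463 vs Keq = 0.6788 ⇒ Q<K, forward
Step 1:
                   C          D
  Initial       3.69      1.325
  Change      -1.021      1.021
  Equil        2.669      2.346
  solve Keq expr → x = 0.3403; check Q = 0.6788
Then add 1.032 M of C.
Step 2:
                   C          D
  Initial      3.701      2.346
  Change     -0.4827     0.4827
  Equil        3.218      2.829
  solve Keq expr → x = 0.1609; check Q = 0.6788
Then change container volume by factor 0.5 (V_new/V_old).
Step 3:
                   C          D
  Initial      6.437      5.657
  Change           0          0
  Equil        6.437      5.657
  solve Keq expr → x = 0; check Q = 0.6788

Direction: no net shift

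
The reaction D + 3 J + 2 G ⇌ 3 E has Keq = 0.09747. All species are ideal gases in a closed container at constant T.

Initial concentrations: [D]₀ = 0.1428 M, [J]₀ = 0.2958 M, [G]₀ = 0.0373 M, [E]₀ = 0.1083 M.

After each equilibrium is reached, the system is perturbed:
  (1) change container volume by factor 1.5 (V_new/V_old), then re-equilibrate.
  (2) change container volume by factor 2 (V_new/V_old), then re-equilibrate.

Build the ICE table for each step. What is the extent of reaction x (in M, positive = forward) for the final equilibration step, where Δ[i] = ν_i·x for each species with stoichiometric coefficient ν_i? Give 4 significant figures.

Q₀ = 247 vs Keq = 0.09747 ⇒ Q>K, reverse
Step 1:
                  D         J         G         E
  init       0.1428    0.2958    0.0373    0.1083
  Δ         0.02925   0.08775    0.0585  -0.08775
  eq          0.172    0.3835    0.0958   0.02055
  solve Keq expr → x = -0.02925; check Q = 0.09747
Then change container volume by factor 1.5 (V_new/V_old).
Step 2:
                  D         J         G         E
  init       0.1147    0.2557   0.06386    0.0137
  Δ        0.001373  0.004118  0.002746 -0.004118
  eq         0.1161    0.2598   0.06661  0.009584
  solve Keq expr → x = -0.001373; check Q = 0.09747
Then change container volume by factor 2 (V_new/V_old).
Step 3:
                  D         J         G         E
  init      0.05804    0.1299   0.03331  0.004792
  Δ       7.5668e-04   0.00227  0.001513  -0.00227
  eq        0.05879    0.1322   0.03482  0.002522
  solve Keq expr → x = -7.5668e-04; check Q = 0.09747

x = -7.5668e-04 M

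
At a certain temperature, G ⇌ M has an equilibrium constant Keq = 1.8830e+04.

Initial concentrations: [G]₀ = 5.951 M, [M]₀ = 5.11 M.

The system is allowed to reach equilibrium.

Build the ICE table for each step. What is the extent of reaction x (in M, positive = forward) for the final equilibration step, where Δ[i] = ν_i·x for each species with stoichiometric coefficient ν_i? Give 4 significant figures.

Q₀ = 0.8587 vs Keq = 1.8830e+04 ⇒ Q<K, forward
Step 1:
                  G         M
  I           5.951      5.11
  C           -5.95      5.95
  E       5.8738e-04     11.06
  solve Keq expr → x = 5.95; check Q = 1.8830e+04

x = 5.95 M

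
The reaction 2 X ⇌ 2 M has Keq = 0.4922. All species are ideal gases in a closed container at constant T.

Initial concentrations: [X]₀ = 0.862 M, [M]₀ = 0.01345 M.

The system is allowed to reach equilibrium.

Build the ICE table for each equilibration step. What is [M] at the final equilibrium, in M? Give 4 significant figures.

[M]_eq = 0.361 M

Q₀ = 2.4346e-04 vs Keq = 0.4922 ⇒ Q<K, forward
Step 1:
                   X          M
  init         0.862    0.01345
  Δ          -0.3475     0.3475
  eq          0.5145      0.361
  solve Keq expr → x = 0.1738; check Q = 0.4922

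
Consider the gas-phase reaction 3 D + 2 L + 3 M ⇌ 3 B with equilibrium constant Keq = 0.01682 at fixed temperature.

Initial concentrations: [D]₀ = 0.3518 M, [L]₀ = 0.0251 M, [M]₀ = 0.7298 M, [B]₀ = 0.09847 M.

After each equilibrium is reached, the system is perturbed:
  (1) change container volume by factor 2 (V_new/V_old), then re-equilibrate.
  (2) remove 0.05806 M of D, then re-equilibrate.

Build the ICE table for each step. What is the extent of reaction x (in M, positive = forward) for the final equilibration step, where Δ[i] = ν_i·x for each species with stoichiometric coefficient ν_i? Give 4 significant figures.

x = -2.4227e-04 M

Q₀ = 89.55 vs Keq = 0.01682 ⇒ Q>K, reverse
Step 1:
                   D          L          M          B
  I           0.3518     0.0251     0.7298    0.09847
  C          0.08178    0.05452    0.08178   -0.08178
  E           0.4336    0.07962     0.8116    0.01669
  solve Keq expr → x = -0.02726; check Q = 0.01682
Then change container volume by factor 2 (V_new/V_old).
Step 2:
                   D          L          M          B
  I           0.2168    0.03981     0.4058   0.008343
  C         0.005449   0.003633   0.005449  -0.005449
  E           0.2222    0.04344     0.4112   0.002894
  solve Keq expr → x = -0.001816; check Q = 0.01682
Then remove 0.05806 M of D.
Step 3:
                   D          L          M          B
  I           0.1642    0.04344     0.4112   0.002894
  C       7.2680e-04 4.8453e-04 7.2680e-04 -7.2680e-04
  E           0.1649    0.04393      0.412   0.002167
  solve Keq expr → x = -2.4227e-04; check Q = 0.01682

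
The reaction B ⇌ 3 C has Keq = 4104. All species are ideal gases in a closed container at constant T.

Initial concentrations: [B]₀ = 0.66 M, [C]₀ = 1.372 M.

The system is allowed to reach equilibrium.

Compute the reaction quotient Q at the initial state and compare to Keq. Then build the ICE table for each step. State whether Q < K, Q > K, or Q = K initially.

Q₀ = 3.913 vs Keq = 4104 ⇒ Q<K, forward
Step 1:
                   B          C
  I             0.66      1.372
  C           -0.651      1.953
  E         0.008958      3.325
  solve Keq expr → x = 0.651; check Q = 4104

Q₀ = 3.913; Q < K (proceeds forward)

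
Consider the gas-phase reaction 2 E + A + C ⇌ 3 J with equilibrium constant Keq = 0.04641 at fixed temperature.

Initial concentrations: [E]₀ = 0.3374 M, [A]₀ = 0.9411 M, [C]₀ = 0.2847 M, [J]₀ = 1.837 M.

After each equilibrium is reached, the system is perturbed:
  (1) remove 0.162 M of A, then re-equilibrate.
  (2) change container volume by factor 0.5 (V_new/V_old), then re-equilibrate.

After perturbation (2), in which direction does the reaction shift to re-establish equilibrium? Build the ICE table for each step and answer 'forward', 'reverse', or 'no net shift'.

Direction: forward

Q₀ = 203.2 vs Keq = 0.04641 ⇒ Q>K, reverse
Step 1:
                  E         A         C         J
  Initial    0.3374    0.9411    0.2847     1.837
  Change     0.9373    0.4687    0.4687    -1.406
  Equil       1.275      1.41    0.7534     0.431
  solve Keq expr → x = -0.4687; check Q = 0.04641
Then remove 0.162 M of A.
Step 2:
                  E         A         C         J
  Initial     1.275     1.248    0.7534     0.431
  Change   0.009223  0.004611  0.004611  -0.01383
  Equil       1.284     1.252     0.758    0.4172
  solve Keq expr → x = -0.004611; check Q = 0.04641
Then change container volume by factor 0.5 (V_new/V_old).
Step 3:
                  E         A         C         J
  Initial     2.568     2.505     1.516    0.8344
  Change    -0.1109  -0.05544  -0.05544    0.1663
  Equil       2.457     2.449      1.46     1.001
  solve Keq expr → x = 0.05544; check Q = 0.04641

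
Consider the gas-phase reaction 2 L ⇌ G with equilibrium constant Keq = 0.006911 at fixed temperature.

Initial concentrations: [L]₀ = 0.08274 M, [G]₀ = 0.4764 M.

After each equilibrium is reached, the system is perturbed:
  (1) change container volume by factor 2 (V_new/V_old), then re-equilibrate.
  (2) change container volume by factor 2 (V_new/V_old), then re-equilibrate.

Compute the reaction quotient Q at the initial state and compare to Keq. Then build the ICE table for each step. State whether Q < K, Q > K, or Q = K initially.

Q₀ = 69.59; Q > K (proceeds reverse)

Q₀ = 69.59 vs Keq = 0.006911 ⇒ Q>K, reverse
Step 1:
                   L          G
  init       0.08274     0.4764
  Δ           0.9384    -0.4692
  eq           1.021   0.007206
  solve Keq expr → x = -0.4692; check Q = 0.006911
Then change container volume by factor 2 (V_new/V_old).
Step 2:
                   L          G
  init        0.5106   0.003603
  Δ         0.003553  -0.001776
  eq          0.5141   0.001827
  solve Keq expr → x = -0.001776; check Q = 0.006911
Then change container volume by factor 2 (V_new/V_old).
Step 3:
                   L          G
  init        0.2571 9.1334e-04
  Δ       9.0689e-04 -4.5344e-04
  eq           0.258 4.5990e-04
  solve Keq expr → x = -4.5344e-04; check Q = 0.006911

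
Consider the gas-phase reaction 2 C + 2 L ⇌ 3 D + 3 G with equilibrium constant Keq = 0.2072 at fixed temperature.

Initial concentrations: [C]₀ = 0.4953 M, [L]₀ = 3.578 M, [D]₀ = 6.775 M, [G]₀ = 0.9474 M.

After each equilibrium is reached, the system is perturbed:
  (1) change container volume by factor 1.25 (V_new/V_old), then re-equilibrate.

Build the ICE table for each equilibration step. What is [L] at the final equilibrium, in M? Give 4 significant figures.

Q₀ = 84.2 vs Keq = 0.2072 ⇒ Q>K, reverse
Step 1:
                    C           L           D           G
  init         0.4953       3.578       6.775      0.9474
  Δ            0.4703      0.4703     -0.7055     -0.7055
  eq           0.9656       4.048        6.07      0.2419
  solve Keq expr → x = -0.2352; check Q = 0.2072
Then change container volume by factor 1.25 (V_new/V_old).
Step 2:
                    C           L           D           G
  init         0.7725       3.239       4.856      0.1935
  Δ          -0.01717    -0.01717     0.02576     0.02576
  eq           0.7553       3.221       4.881      0.2193
  solve Keq expr → x = 0.008586; check Q = 0.2072

[L]_eq = 3.221 M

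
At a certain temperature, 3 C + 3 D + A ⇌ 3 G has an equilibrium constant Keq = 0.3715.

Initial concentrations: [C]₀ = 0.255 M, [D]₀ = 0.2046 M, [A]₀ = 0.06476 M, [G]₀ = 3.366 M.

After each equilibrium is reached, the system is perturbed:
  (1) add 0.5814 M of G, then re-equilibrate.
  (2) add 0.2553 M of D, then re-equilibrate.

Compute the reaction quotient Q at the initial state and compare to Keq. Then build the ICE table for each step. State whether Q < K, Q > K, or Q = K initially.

Q₀ = 4.1467e+06; Q > K (proceeds reverse)

Q₀ = 4.1467e+06 vs Keq = 0.3715 ⇒ Q>K, reverse
Step 1:
                    C           D           A           G
  I             0.255      0.2046     0.06476       3.366
  C             1.526       1.526      0.5086      -1.526
  E             1.781        1.73      0.5733        1.84
  solve Keq expr → x = -0.5086; check Q = 0.3715
Then add 0.5814 M of G.
Step 2:
                    C           D           A           G
  I             1.781        1.73      0.5733       2.422
  C            0.1612      0.1612     0.05375     -0.1612
  E             1.942       1.892      0.6271        2.26
  solve Keq expr → x = -0.05375; check Q = 0.3715
Then add 0.2553 M of D.
Step 3:
                    C           D           A           G
  I             1.942       2.147      0.6271        2.26
  C          -0.07834    -0.07834    -0.02611     0.07834
  E             1.864       2.069       0.601       2.339
  solve Keq expr → x = 0.02611; check Q = 0.3715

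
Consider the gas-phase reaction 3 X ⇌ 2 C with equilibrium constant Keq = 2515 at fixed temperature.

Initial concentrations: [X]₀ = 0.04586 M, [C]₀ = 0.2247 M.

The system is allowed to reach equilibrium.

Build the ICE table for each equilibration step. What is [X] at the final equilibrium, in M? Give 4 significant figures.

[X]_eq = 0.02812 M

Q₀ = 523.5 vs Keq = 2515 ⇒ Q<K, forward
Step 1:
                  X         C
  Initial   0.04586    0.2247
  Change   -0.01774   0.01182
  Equil     0.02812    0.2365
  solve Keq expr → x = 0.005912; check Q = 2515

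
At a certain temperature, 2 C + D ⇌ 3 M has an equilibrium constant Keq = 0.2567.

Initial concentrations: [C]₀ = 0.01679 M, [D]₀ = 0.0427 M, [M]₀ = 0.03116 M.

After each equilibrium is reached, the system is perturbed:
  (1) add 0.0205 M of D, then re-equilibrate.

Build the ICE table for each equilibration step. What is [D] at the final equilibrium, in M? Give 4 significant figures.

[D]_eq = 0.06655 M

Q₀ = 2.513 vs Keq = 0.2567 ⇒ Q>K, reverse
Step 1:
                  C         D         M
  I         0.01679    0.0427   0.03116
  C        0.007858  0.003929  -0.01179
  E         0.02465   0.04663   0.01937
  solve Keq expr → x = -0.003929; check Q = 0.2567
Then add 0.0205 M of D.
Step 2:
                  C         D         M
  I         0.02465   0.06713   0.01937
  C       -0.001164 -5.8210e-04  0.001746
  E         0.02348   0.06655   0.02112
  solve Keq expr → x = 5.8210e-04; check Q = 0.2567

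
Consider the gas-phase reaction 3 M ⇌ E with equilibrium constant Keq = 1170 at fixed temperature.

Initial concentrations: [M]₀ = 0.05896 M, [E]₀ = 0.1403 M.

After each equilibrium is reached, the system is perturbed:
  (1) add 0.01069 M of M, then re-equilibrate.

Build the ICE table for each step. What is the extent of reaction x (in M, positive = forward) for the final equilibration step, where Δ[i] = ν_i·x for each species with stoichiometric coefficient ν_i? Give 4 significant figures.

Q₀ = 684.5 vs Keq = 1170 ⇒ Q<K, forward
Step 1:
                  M         E
  init      0.05896    0.1403
  Δ       -0.009287  0.003096
  eq        0.04967    0.1434
  solve Keq expr → x = 0.003096; check Q = 1170
Then add 0.01069 M of M.
Step 2:
                  M         E
  init      0.06036    0.1434
  Δ         -0.0103  0.003432
  eq        0.05007    0.1468
  solve Keq expr → x = 0.003432; check Q = 1170

x = 0.003432 M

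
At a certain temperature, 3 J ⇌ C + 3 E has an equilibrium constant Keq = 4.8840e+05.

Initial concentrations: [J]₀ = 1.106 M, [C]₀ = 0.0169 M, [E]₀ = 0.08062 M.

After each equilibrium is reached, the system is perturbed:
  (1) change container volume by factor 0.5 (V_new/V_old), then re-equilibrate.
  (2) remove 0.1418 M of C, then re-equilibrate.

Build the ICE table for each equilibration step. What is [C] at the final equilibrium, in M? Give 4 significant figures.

[C]_eq = 0.6209 M

Q₀ = 6.5456e-06 vs Keq = 4.8840e+05 ⇒ Q<K, forward
Step 1:
                   J          C          E
  I            1.106     0.0169    0.08062
  C           -1.095     0.3651      1.095
  E          0.01083      0.382      1.176
  solve Keq expr → x = 0.3651; check Q = 4.8840e+05
Then change container volume by factor 0.5 (V_new/V_old).
Step 2:
                   J          C          E
  I          0.02167     0.7639      2.352
  C         0.005545  -0.001848  -0.005545
  E          0.02721     0.7621      2.346
  solve Keq expr → x = -0.001848; check Q = 4.8840e+05
Then remove 0.1418 M of C.
Step 3:
                   J          C          E
  I          0.02721     0.6203      2.346
  C        -0.001777 5.9248e-04   0.001777
  E          0.02543     0.6209      2.348
  solve Keq expr → x = 5.9248e-04; check Q = 4.8840e+05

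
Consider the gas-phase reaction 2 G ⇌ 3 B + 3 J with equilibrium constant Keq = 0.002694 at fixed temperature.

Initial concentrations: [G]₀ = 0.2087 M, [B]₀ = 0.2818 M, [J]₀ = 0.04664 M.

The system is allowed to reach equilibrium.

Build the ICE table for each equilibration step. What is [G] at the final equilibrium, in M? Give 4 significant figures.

Q₀ = 5.2126e-05 vs Keq = 0.002694 ⇒ Q<K, forward
Step 1:
                    G           B           J
  init         0.2087      0.2818     0.04664
  Δ          -0.04703     0.07055     0.07055
  eq           0.1617      0.3524      0.1172
  solve Keq expr → x = 0.02352; check Q = 0.002694

[G]_eq = 0.1617 M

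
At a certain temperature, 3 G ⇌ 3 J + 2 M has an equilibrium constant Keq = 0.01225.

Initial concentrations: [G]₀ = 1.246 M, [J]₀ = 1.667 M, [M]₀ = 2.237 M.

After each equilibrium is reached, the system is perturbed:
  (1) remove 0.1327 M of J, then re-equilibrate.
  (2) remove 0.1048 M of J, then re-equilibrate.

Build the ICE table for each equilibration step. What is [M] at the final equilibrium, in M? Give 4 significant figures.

[M]_eq = 1.546 M

Q₀ = 11.98 vs Keq = 0.01225 ⇒ Q>K, reverse
Step 1:
                   G          J          M
  I            1.246      1.667      2.237
  C            1.218     -1.218    -0.8122
  E            2.464     0.4487      1.425
  solve Keq expr → x = -0.4061; check Q = 0.01225
Then remove 0.1327 M of J.
Step 2:
                   G          J          M
  I            2.464      0.316      1.425
  C          -0.1012     0.1012    0.06747
  E            2.363     0.4172      1.492
  solve Keq expr → x = 0.03374; check Q = 0.01225
Then remove 0.1048 M of J.
Step 3:
                   G          J          M
  I            2.363     0.3124      1.492
  C         -0.08105    0.08105    0.05403
  E            2.282     0.3934      1.546
  solve Keq expr → x = 0.02702; check Q = 0.01225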